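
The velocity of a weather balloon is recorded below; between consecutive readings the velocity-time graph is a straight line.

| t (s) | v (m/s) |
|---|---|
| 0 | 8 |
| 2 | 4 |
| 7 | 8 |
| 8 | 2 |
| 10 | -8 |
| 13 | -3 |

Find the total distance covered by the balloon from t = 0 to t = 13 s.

Total distance travelled is ∫|v| dt — sum the magnitudes of each area piece.
0–2 s: |½(8 + 4)(2)| = 12 m
2–7 s: |½(4 + 8)(5)| = 30 m
7–8 s: |½(8 + 2)(1)| = 5 m
8–10 s: v = 0 at t = 8.4 s; triangle areas 0.4 + 6.4 = 6.8 m
10–13 s: |½(-8 + -3)(3)| = 16.5 m
Total distance = 70.3 m

70.3 m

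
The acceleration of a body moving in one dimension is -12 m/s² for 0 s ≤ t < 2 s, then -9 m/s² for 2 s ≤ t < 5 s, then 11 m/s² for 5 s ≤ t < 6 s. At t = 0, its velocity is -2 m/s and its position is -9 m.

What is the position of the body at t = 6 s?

On each constant-a segment, Δv = aΔt and Δx = v₀Δt + ½aΔt²; chain segment to segment.
0–2 s: v starts -2 m/s; Δx = -2·2 + ½·-12·2² = -28 m; v ends -26 m/s.
2–5 s: v starts -26 m/s; Δx = -26·3 + ½·-9·3² = -118.5 m; v ends -53 m/s.
5–6 s: v starts -53 m/s; Δx = -53·1 + ½·11·1² = -47.5 m; v ends -42 m/s.
x(6) = -9 + Σ Δx = -203 m.

-203 m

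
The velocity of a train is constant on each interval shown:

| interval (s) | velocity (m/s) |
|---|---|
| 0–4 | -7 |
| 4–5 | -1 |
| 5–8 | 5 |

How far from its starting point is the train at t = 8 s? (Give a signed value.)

-14 m

Net displacement equals the area under the velocity-time graph (areas below the axis count negative).
0–4 s: -7 × 4 = -28 m
4–5 s: -1 × 1 = -1 m
5–8 s: 5 × 3 = 15 m
Net displacement = -14 m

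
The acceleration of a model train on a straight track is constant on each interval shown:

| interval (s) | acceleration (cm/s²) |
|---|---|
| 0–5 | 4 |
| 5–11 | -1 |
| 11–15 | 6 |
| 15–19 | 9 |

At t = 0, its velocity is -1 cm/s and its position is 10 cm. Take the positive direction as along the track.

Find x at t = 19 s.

471 cm

On each constant-a segment, Δv = aΔt and Δx = v₀Δt + ½aΔt²; chain segment to segment.
0–5 s: v starts -1 cm/s; Δx = -1·5 + ½·4·5² = 45 cm; v ends 19 cm/s.
5–11 s: v starts 19 cm/s; Δx = 19·6 + ½·-1·6² = 96 cm; v ends 13 cm/s.
11–15 s: v starts 13 cm/s; Δx = 13·4 + ½·6·4² = 100 cm; v ends 37 cm/s.
15–19 s: v starts 37 cm/s; Δx = 37·4 + ½·9·4² = 220 cm; v ends 73 cm/s.
x(19) = 10 + Σ Δx = 471 cm.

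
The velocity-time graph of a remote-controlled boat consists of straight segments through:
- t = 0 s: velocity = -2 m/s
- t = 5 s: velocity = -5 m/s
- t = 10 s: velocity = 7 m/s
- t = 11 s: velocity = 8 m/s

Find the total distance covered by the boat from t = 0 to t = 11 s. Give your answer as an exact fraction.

Distance (not displacement) is the total path length: add the absolute areas under v-t.
0–5 s: |½(-2 + -5)(5)| = 17.5 m
5–10 s: v = 0 at t = 85/12 s; triangle areas 125/24 + 245/24 = 185/12 m
10–11 s: |½(7 + 8)(1)| = 7.5 m
Total distance = 485/12 m

485/12 m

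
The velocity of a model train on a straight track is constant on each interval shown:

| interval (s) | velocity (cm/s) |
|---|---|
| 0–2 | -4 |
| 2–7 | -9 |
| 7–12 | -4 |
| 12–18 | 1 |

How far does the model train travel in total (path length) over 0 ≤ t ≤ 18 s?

Total distance travelled is ∫|v| dt — sum the magnitudes of each area piece.
0–2 s: |-4| × 2 = 8 cm
2–7 s: |-9| × 5 = 45 cm
7–12 s: |-4| × 5 = 20 cm
12–18 s: |1| × 6 = 6 cm
Total distance = 79 cm

79 cm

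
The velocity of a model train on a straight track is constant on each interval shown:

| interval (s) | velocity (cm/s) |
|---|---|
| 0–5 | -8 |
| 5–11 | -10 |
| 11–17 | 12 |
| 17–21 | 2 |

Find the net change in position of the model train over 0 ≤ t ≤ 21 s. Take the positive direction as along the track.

-20 cm

Displacement is the signed area under the v-t curve.
0–5 s: -8 × 5 = -40 cm
5–11 s: -10 × 6 = -60 cm
11–17 s: 12 × 6 = 72 cm
17–21 s: 2 × 4 = 8 cm
Net displacement = -20 cm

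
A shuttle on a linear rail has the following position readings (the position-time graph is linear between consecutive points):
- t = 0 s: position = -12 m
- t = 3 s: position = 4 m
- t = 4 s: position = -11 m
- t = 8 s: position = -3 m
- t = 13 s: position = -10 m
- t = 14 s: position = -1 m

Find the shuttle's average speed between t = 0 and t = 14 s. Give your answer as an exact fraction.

Average speed = (total path length)/(elapsed time); on a piecewise-linear x-t graph the path length is Σ|Δx|.
0–3 s: |Δx| = |4 − -12| = 16 m
3–4 s: |Δx| = |-11 − 4| = 15 m
4–8 s: |Δx| = |-3 − -11| = 8 m
8–13 s: |Δx| = |-10 − -3| = 7 m
13–14 s: |Δx| = |-1 − -10| = 9 m
Total path = 55 m; average speed = 55/14 = 55/14 m/s.

55/14 m/s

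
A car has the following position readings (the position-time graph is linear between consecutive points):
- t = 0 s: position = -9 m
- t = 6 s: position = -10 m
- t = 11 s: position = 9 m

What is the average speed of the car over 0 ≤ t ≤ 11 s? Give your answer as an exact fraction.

Average speed = (total path length)/(elapsed time); on a piecewise-linear x-t graph the path length is Σ|Δx|.
0–6 s: |Δx| = |-10 − -9| = 1 m
6–11 s: |Δx| = |9 − -10| = 19 m
Total path = 20 m; average speed = 20/11 = 20/11 m/s.

20/11 m/s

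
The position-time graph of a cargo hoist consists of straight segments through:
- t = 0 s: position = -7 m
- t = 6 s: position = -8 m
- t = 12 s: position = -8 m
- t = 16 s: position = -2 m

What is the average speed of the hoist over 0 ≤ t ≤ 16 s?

0.4375 m/s

Average speed = (total path length)/(elapsed time); on a piecewise-linear x-t graph the path length is Σ|Δx|.
0–6 s: |Δx| = |-8 − -7| = 1 m
6–12 s: |Δx| = |-8 − -8| = 0 m
12–16 s: |Δx| = |-2 − -8| = 6 m
Total path = 7 m; average speed = 7/16 = 0.4375 m/s.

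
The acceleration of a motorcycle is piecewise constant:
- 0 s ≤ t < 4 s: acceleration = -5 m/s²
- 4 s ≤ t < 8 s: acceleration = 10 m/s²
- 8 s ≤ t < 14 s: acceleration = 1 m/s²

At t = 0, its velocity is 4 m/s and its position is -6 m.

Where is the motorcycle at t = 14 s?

On each constant-a segment, Δv = aΔt and Δx = v₀Δt + ½aΔt²; chain segment to segment.
0–4 s: v starts 4 m/s; Δx = 4·4 + ½·-5·4² = -24 m; v ends -16 m/s.
4–8 s: v starts -16 m/s; Δx = -16·4 + ½·10·4² = 16 m; v ends 24 m/s.
8–14 s: v starts 24 m/s; Δx = 24·6 + ½·1·6² = 162 m; v ends 30 m/s.
x(14) = -6 + Σ Δx = 148 m.

148 m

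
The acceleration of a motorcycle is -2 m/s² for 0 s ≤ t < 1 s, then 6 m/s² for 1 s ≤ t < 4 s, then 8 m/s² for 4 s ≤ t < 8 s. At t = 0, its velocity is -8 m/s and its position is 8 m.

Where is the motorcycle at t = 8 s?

92 m

On each constant-a segment, Δv = aΔt and Δx = v₀Δt + ½aΔt²; chain segment to segment.
0–1 s: v starts -8 m/s; Δx = -8·1 + ½·-2·1² = -9 m; v ends -10 m/s.
1–4 s: v starts -10 m/s; Δx = -10·3 + ½·6·3² = -3 m; v ends 8 m/s.
4–8 s: v starts 8 m/s; Δx = 8·4 + ½·8·4² = 96 m; v ends 40 m/s.
x(8) = 8 + Σ Δx = 92 m.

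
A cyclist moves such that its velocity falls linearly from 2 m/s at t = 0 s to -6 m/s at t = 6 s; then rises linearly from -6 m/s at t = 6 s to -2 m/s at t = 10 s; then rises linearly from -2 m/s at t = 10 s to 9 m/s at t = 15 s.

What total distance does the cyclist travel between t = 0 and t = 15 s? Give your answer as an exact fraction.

1107/22 m

Distance (not displacement) is the total path length: add the absolute areas under v-t.
0–6 s: v = 0 at t = 1.5 s; triangle areas 1.5 + 13.5 = 15 m
6–10 s: |½(-6 + -2)(4)| = 16 m
10–15 s: v = 0 at t = 120/11 s; triangle areas 10/11 + 405/22 = 425/22 m
Total distance = 1107/22 m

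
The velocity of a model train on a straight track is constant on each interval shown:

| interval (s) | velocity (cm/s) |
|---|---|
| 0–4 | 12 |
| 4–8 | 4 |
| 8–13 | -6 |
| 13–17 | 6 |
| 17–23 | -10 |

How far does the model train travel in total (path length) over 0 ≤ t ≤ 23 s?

Total distance travelled is ∫|v| dt — sum the magnitudes of each area piece.
0–4 s: |12| × 4 = 48 cm
4–8 s: |4| × 4 = 16 cm
8–13 s: |-6| × 5 = 30 cm
13–17 s: |6| × 4 = 24 cm
17–23 s: |-10| × 6 = 60 cm
Total distance = 178 cm

178 cm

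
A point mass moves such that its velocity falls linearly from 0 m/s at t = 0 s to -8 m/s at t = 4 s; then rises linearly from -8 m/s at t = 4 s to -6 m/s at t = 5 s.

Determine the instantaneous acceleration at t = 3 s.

Acceleration is the slope of the v-t graph on 0–4 s: (-8 − 0)/(4 − 0) = -2 m/s².

-2 m/s²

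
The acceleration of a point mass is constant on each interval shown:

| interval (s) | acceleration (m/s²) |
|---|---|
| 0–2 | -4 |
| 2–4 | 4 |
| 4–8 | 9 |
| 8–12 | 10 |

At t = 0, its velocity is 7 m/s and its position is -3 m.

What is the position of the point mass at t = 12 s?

361 m

On each constant-a segment, Δv = aΔt and Δx = v₀Δt + ½aΔt²; chain segment to segment.
0–2 s: v starts 7 m/s; Δx = 7·2 + ½·-4·2² = 6 m; v ends -1 m/s.
2–4 s: v starts -1 m/s; Δx = -1·2 + ½·4·2² = 6 m; v ends 7 m/s.
4–8 s: v starts 7 m/s; Δx = 7·4 + ½·9·4² = 100 m; v ends 43 m/s.
8–12 s: v starts 43 m/s; Δx = 43·4 + ½·10·4² = 252 m; v ends 83 m/s.
x(12) = -3 + Σ Δx = 361 m.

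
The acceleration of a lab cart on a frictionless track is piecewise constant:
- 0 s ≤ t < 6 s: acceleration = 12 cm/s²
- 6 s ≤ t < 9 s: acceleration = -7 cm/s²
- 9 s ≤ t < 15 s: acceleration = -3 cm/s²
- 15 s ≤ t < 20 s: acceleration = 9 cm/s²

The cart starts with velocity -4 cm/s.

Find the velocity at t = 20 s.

Δv equals the area under the a-t graph; then v = v₀ + Δv.
0–6 s: 12 × 6 = 72 cm/s
6–9 s: -7 × 3 = -21 cm/s
9–15 s: -3 × 6 = -18 cm/s
15–20 s: 9 × 5 = 45 cm/s
Δv = 78 cm/s, so v(20) = -4 + (78) = 74 cm/s.

74 cm/s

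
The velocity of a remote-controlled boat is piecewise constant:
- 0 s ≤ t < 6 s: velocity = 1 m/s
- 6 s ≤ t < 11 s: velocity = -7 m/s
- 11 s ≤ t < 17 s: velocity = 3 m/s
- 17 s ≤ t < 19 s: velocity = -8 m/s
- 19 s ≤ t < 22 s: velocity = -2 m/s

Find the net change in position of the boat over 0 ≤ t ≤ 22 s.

-33 m

Displacement is the signed area under the v-t curve.
0–6 s: 1 × 6 = 6 m
6–11 s: -7 × 5 = -35 m
11–17 s: 3 × 6 = 18 m
17–19 s: -8 × 2 = -16 m
19–22 s: -2 × 3 = -6 m
Net displacement = -33 m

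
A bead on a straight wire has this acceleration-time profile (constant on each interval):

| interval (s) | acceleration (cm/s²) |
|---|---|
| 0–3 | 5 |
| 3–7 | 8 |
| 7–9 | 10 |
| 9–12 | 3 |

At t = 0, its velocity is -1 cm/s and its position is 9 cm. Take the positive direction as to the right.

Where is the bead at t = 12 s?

472 cm

On each constant-a segment, Δv = aΔt and Δx = v₀Δt + ½aΔt²; chain segment to segment.
0–3 s: v starts -1 cm/s; Δx = -1·3 + ½·5·3² = 19.5 cm; v ends 14 cm/s.
3–7 s: v starts 14 cm/s; Δx = 14·4 + ½·8·4² = 120 cm; v ends 46 cm/s.
7–9 s: v starts 46 cm/s; Δx = 46·2 + ½·10·2² = 112 cm; v ends 66 cm/s.
9–12 s: v starts 66 cm/s; Δx = 66·3 + ½·3·3² = 211.5 cm; v ends 75 cm/s.
x(12) = 9 + Σ Δx = 472 cm.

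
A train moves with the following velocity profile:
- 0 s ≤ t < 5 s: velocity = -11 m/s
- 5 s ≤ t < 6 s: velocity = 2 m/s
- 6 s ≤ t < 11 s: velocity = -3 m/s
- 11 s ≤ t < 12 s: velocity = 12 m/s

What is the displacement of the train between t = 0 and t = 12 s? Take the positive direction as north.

Displacement is the signed area under the v-t curve.
0–5 s: -11 × 5 = -55 m
5–6 s: 2 × 1 = 2 m
6–11 s: -3 × 5 = -15 m
11–12 s: 12 × 1 = 12 m
Net displacement = -56 m

-56 m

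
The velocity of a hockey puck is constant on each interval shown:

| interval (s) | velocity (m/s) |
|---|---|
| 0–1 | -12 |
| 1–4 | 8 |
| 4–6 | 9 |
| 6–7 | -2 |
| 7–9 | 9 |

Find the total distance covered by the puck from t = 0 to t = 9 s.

Total distance travelled is ∫|v| dt — sum the magnitudes of each area piece.
0–1 s: |-12| × 1 = 12 m
1–4 s: |8| × 3 = 24 m
4–6 s: |9| × 2 = 18 m
6–7 s: |-2| × 1 = 2 m
7–9 s: |9| × 2 = 18 m
Total distance = 74 m

74 m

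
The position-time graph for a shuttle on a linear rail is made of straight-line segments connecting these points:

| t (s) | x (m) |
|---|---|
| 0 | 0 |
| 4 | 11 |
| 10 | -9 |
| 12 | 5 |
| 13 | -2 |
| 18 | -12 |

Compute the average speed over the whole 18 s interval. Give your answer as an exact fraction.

Average speed = (total path length)/(elapsed time); on a piecewise-linear x-t graph the path length is Σ|Δx|.
0–4 s: |Δx| = |11 − 0| = 11 m
4–10 s: |Δx| = |-9 − 11| = 20 m
10–12 s: |Δx| = |5 − -9| = 14 m
12–13 s: |Δx| = |-2 − 5| = 7 m
13–18 s: |Δx| = |-12 − -2| = 10 m
Total path = 62 m; average speed = 62/18 = 31/9 m/s.

31/9 m/s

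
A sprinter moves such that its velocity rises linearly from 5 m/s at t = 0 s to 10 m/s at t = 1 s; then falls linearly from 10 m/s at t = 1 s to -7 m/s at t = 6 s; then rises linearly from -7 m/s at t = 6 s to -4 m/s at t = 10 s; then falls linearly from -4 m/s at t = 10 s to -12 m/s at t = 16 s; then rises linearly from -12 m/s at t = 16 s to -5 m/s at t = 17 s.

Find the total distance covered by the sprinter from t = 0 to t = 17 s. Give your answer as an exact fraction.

Total distance travelled is ∫|v| dt — sum the magnitudes of each area piece.
0–1 s: |½(5 + 10)(1)| = 7.5 m
1–6 s: v = 0 at t = 67/17 s; triangle areas 250/17 + 245/34 = 745/34 m
6–10 s: |½(-7 + -4)(4)| = 22 m
10–16 s: |½(-4 + -12)(6)| = 48 m
16–17 s: |½(-12 + -5)(1)| = 8.5 m
Total distance = 3669/34 m

3669/34 m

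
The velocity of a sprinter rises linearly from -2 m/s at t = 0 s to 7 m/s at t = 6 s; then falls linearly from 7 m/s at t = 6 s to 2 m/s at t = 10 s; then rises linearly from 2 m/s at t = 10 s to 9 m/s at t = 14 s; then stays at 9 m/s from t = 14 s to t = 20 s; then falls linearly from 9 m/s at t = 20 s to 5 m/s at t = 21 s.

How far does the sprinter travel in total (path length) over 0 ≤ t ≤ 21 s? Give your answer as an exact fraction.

356/3 m

Total distance travelled is ∫|v| dt — sum the magnitudes of each area piece.
0–6 s: v = 0 at t = 4/3 s; triangle areas 4/3 + 49/3 = 53/3 m
6–10 s: |½(7 + 2)(4)| = 18 m
10–14 s: |½(2 + 9)(4)| = 22 m
14–20 s: |9| × 6 = 54 m
20–21 s: |½(9 + 5)(1)| = 7 m
Total distance = 356/3 m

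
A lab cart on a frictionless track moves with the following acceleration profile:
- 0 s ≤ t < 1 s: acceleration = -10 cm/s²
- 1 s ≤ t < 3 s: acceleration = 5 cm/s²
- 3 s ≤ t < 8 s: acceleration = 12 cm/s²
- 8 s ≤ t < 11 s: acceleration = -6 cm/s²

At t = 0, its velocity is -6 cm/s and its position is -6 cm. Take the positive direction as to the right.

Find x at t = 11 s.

On each constant-a segment, Δv = aΔt and Δx = v₀Δt + ½aΔt²; chain segment to segment.
0–1 s: v starts -6 cm/s; Δx = -6·1 + ½·-10·1² = -11 cm; v ends -16 cm/s.
1–3 s: v starts -16 cm/s; Δx = -16·2 + ½·5·2² = -22 cm; v ends -6 cm/s.
3–8 s: v starts -6 cm/s; Δx = -6·5 + ½·12·5² = 120 cm; v ends 54 cm/s.
8–11 s: v starts 54 cm/s; Δx = 54·3 + ½·-6·3² = 135 cm; v ends 36 cm/s.
x(11) = -6 + Σ Δx = 216 cm.

216 cm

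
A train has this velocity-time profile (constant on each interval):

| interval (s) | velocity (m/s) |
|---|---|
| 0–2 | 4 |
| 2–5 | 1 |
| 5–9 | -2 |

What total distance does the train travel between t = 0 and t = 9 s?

Total distance travelled is ∫|v| dt — sum the magnitudes of each area piece.
0–2 s: |4| × 2 = 8 m
2–5 s: |1| × 3 = 3 m
5–9 s: |-2| × 4 = 8 m
Total distance = 19 m

19 m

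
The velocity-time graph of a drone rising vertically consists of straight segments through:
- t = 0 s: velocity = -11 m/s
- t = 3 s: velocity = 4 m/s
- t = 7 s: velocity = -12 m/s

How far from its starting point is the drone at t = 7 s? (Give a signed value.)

-26.5 m

Displacement is the signed area under the v-t curve.
0–3 s: ½(-11 + 4)(3) = -10.5 m
3–7 s: ½(4 + -12)(4) = -16 m
Net displacement = -26.5 m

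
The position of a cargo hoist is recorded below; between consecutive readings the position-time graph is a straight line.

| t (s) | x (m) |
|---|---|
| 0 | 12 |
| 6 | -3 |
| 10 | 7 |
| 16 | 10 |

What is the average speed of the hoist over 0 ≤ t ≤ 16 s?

1.75 m/s

Average speed = (total path length)/(elapsed time); on a piecewise-linear x-t graph the path length is Σ|Δx|.
0–6 s: |Δx| = |-3 − 12| = 15 m
6–10 s: |Δx| = |7 − -3| = 10 m
10–16 s: |Δx| = |10 − 7| = 3 m
Total path = 28 m; average speed = 28/16 = 1.75 m/s.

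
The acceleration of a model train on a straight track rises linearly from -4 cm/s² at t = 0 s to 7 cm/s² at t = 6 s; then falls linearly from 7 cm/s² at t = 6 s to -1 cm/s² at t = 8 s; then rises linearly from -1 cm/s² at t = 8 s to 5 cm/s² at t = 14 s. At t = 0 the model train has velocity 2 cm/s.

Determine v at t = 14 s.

29 cm/s

Δv equals the area under the a-t graph; then v = v₀ + Δv.
0–6 s: ½(-4 + 7)(6) = 9 cm/s
6–8 s: ½(7 + -1)(2) = 6 cm/s
8–14 s: ½(-1 + 5)(6) = 12 cm/s
Δv = 27 cm/s, so v(14) = 2 + (27) = 29 cm/s.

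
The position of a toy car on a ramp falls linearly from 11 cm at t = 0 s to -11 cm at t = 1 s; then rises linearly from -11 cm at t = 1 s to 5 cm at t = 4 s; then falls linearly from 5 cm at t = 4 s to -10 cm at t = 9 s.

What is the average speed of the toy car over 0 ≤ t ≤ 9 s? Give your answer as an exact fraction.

Average speed = (total path length)/(elapsed time); on a piecewise-linear x-t graph the path length is Σ|Δx|.
0–1 s: |Δx| = |-11 − 11| = 22 cm
1–4 s: |Δx| = |5 − -11| = 16 cm
4–9 s: |Δx| = |-10 − 5| = 15 cm
Total path = 53 cm; average speed = 53/9 = 53/9 cm/s.

53/9 cm/s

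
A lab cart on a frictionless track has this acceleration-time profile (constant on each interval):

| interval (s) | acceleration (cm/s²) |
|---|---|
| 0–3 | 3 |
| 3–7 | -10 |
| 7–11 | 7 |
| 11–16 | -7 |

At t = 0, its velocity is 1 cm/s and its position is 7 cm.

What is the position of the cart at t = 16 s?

On each constant-a segment, Δv = aΔt and Δx = v₀Δt + ½aΔt²; chain segment to segment.
0–3 s: v starts 1 cm/s; Δx = 1·3 + ½·3·3² = 16.5 cm; v ends 10 cm/s.
3–7 s: v starts 10 cm/s; Δx = 10·4 + ½·-10·4² = -40 cm; v ends -30 cm/s.
7–11 s: v starts -30 cm/s; Δx = -30·4 + ½·7·4² = -64 cm; v ends -2 cm/s.
11–16 s: v starts -2 cm/s; Δx = -2·5 + ½·-7·5² = -97.5 cm; v ends -37 cm/s.
x(16) = 7 + Σ Δx = -178 cm.

-178 cm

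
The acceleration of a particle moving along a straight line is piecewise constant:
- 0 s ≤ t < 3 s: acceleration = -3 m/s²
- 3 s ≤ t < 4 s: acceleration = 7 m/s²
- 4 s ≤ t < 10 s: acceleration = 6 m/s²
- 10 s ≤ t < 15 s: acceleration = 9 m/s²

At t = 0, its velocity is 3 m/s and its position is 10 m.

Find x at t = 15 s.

On each constant-a segment, Δv = aΔt and Δx = v₀Δt + ½aΔt²; chain segment to segment.
0–3 s: v starts 3 m/s; Δx = 3·3 + ½·-3·3² = -4.5 m; v ends -6 m/s.
3–4 s: v starts -6 m/s; Δx = -6·1 + ½·7·1² = -2.5 m; v ends 1 m/s.
4–10 s: v starts 1 m/s; Δx = 1·6 + ½·6·6² = 114 m; v ends 37 m/s.
10–15 s: v starts 37 m/s; Δx = 37·5 + ½·9·5² = 297.5 m; v ends 82 m/s.
x(15) = 10 + Σ Δx = 414.5 m.

414.5 m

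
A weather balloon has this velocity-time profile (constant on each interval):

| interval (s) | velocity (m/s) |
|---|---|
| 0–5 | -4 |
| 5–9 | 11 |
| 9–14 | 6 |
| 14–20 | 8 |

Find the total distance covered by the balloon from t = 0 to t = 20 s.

Distance (not displacement) is the total path length: add the absolute areas under v-t.
0–5 s: |-4| × 5 = 20 m
5–9 s: |11| × 4 = 44 m
9–14 s: |6| × 5 = 30 m
14–20 s: |8| × 6 = 48 m
Total distance = 142 m

142 m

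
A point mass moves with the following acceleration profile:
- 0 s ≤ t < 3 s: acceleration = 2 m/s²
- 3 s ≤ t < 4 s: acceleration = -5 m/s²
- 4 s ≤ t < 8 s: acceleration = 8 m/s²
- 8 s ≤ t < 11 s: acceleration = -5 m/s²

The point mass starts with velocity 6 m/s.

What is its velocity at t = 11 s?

24 m/s

Δv equals the area under the a-t graph; then v = v₀ + Δv.
0–3 s: 2 × 3 = 6 m/s
3–4 s: -5 × 1 = -5 m/s
4–8 s: 8 × 4 = 32 m/s
8–11 s: -5 × 3 = -15 m/s
Δv = 18 m/s, so v(11) = 6 + (18) = 24 m/s.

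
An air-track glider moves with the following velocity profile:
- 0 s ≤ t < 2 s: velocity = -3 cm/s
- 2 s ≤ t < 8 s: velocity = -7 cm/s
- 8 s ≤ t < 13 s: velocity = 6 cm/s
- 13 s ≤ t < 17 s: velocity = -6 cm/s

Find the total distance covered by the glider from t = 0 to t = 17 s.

Total distance travelled is ∫|v| dt — sum the magnitudes of each area piece.
0–2 s: |-3| × 2 = 6 cm
2–8 s: |-7| × 6 = 42 cm
8–13 s: |6| × 5 = 30 cm
13–17 s: |-6| × 4 = 24 cm
Total distance = 102 cm

102 cm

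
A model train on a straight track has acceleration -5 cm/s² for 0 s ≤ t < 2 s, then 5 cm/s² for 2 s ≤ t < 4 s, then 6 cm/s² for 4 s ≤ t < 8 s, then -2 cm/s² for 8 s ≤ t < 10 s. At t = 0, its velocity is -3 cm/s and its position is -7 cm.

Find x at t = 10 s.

On each constant-a segment, Δv = aΔt and Δx = v₀Δt + ½aΔt²; chain segment to segment.
0–2 s: v starts -3 cm/s; Δx = -3·2 + ½·-5·2² = -16 cm; v ends -13 cm/s.
2–4 s: v starts -13 cm/s; Δx = -13·2 + ½·5·2² = -16 cm; v ends -3 cm/s.
4–8 s: v starts -3 cm/s; Δx = -3·4 + ½·6·4² = 36 cm; v ends 21 cm/s.
8–10 s: v starts 21 cm/s; Δx = 21·2 + ½·-2·2² = 38 cm; v ends 17 cm/s.
x(10) = -7 + Σ Δx = 35 cm.

35 cm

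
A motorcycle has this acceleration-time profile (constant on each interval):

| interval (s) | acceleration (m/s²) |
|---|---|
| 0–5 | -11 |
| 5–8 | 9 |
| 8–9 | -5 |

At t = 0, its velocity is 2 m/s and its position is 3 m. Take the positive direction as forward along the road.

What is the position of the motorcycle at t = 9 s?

-271.5 m

On each constant-a segment, Δv = aΔt and Δx = v₀Δt + ½aΔt²; chain segment to segment.
0–5 s: v starts 2 m/s; Δx = 2·5 + ½·-11·5² = -127.5 m; v ends -53 m/s.
5–8 s: v starts -53 m/s; Δx = -53·3 + ½·9·3² = -118.5 m; v ends -26 m/s.
8–9 s: v starts -26 m/s; Δx = -26·1 + ½·-5·1² = -28.5 m; v ends -31 m/s.
x(9) = 3 + Σ Δx = -271.5 m.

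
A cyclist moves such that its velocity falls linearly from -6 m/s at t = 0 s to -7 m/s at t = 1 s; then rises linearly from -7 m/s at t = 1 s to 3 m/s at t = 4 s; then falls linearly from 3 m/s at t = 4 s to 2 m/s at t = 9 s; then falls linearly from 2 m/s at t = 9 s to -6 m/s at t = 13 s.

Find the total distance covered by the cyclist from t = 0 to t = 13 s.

Total distance travelled is ∫|v| dt — sum the magnitudes of each area piece.
0–1 s: |½(-6 + -7)(1)| = 6.5 m
1–4 s: v = 0 at t = 3.1 s; triangle areas 7.35 + 1.35 = 8.7 m
4–9 s: |½(3 + 2)(5)| = 12.5 m
9–13 s: v = 0 at t = 10 s; triangle areas 1 + 9 = 10 m
Total distance = 37.7 m

37.7 m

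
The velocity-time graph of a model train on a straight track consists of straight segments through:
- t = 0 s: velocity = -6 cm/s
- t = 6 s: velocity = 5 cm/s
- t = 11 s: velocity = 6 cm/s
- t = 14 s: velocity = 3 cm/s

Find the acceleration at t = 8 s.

0.2 cm/s²

Acceleration is the slope of the v-t graph on 6–11 s: (6 − 5)/(11 − 6) = 0.2 cm/s².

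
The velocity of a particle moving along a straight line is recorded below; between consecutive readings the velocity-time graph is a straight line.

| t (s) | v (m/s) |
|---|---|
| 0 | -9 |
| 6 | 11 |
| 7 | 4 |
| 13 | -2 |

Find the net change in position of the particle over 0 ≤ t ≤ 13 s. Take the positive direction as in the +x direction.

19.5 m

Displacement is the signed area under the v-t curve.
0–6 s: ½(-9 + 11)(6) = 6 m
6–7 s: ½(11 + 4)(1) = 7.5 m
7–13 s: ½(4 + -2)(6) = 6 m
Net displacement = 19.5 m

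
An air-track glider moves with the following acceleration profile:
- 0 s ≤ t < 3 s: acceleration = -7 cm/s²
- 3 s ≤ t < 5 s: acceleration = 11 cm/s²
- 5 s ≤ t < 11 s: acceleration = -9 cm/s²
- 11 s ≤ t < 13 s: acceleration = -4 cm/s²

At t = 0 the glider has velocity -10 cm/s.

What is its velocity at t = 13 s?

Δv equals the area under the a-t graph; then v = v₀ + Δv.
0–3 s: -7 × 3 = -21 cm/s
3–5 s: 11 × 2 = 22 cm/s
5–11 s: -9 × 6 = -54 cm/s
11–13 s: -4 × 2 = -8 cm/s
Δv = -61 cm/s, so v(13) = -10 + (-61) = -71 cm/s.

-71 cm/s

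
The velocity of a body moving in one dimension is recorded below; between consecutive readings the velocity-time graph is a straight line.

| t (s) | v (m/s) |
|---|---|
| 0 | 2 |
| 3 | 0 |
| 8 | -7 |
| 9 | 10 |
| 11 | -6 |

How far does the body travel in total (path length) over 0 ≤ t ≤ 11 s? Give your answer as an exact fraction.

Total distance travelled is ∫|v| dt — sum the magnitudes of each area piece.
0–3 s: |½(2 + 0)(3)| = 3 m
3–8 s: |½(0 + -7)(5)| = 17.5 m
8–9 s: v = 0 at t = 143/17 s; triangle areas 49/34 + 50/17 = 149/34 m
9–11 s: v = 0 at t = 10.25 s; triangle areas 6.25 + 2.25 = 8.5 m
Total distance = 1135/34 m

1135/34 m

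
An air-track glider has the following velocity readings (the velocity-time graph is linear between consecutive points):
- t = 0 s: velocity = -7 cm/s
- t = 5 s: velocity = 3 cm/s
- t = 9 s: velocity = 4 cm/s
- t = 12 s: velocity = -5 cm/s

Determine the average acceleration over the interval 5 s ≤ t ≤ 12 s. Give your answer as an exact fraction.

Average acceleration = Δv/Δt = (-5 − 3)/(12 − 5) = -8/7 cm/s².

-8/7 cm/s²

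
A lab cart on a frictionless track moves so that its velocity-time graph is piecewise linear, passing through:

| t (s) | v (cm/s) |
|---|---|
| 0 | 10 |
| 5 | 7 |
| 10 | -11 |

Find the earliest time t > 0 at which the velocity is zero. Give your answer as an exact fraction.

t = 125/18 s

v changes sign on 5–10 s (from 7 to -11); the graph is linear there, so v = 0 at t = 5 + (-7)·(10 − 5)/(-11 − 7) = 125/18 s.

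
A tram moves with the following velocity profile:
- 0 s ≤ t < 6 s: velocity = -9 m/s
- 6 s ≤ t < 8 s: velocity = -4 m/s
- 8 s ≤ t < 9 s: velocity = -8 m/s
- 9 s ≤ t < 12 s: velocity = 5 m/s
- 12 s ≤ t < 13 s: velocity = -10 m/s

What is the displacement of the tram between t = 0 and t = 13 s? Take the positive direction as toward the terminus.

-65 m

Displacement is the signed area under the v-t curve.
0–6 s: -9 × 6 = -54 m
6–8 s: -4 × 2 = -8 m
8–9 s: -8 × 1 = -8 m
9–12 s: 5 × 3 = 15 m
12–13 s: -10 × 1 = -10 m
Net displacement = -65 m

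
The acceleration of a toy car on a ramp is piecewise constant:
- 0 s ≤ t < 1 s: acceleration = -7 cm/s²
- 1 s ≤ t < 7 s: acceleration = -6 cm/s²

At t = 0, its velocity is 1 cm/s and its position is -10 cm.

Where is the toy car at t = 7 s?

On each constant-a segment, Δv = aΔt and Δx = v₀Δt + ½aΔt²; chain segment to segment.
0–1 s: v starts 1 cm/s; Δx = 1·1 + ½·-7·1² = -2.5 cm; v ends -6 cm/s.
1–7 s: v starts -6 cm/s; Δx = -6·6 + ½·-6·6² = -144 cm; v ends -42 cm/s.
x(7) = -10 + Σ Δx = -156.5 cm.

-156.5 cm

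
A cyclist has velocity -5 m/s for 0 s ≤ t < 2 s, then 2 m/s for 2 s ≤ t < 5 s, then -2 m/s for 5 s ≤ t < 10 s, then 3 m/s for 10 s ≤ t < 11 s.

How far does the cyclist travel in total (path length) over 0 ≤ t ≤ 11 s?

29 m

Total distance travelled is ∫|v| dt — sum the magnitudes of each area piece.
0–2 s: |-5| × 2 = 10 m
2–5 s: |2| × 3 = 6 m
5–10 s: |-2| × 5 = 10 m
10–11 s: |3| × 1 = 3 m
Total distance = 29 m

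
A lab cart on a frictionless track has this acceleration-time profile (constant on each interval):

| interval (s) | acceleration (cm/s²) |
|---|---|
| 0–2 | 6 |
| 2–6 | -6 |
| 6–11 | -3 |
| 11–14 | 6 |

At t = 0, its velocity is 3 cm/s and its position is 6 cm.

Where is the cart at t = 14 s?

-91.5 cm

On each constant-a segment, Δv = aΔt and Δx = v₀Δt + ½aΔt²; chain segment to segment.
0–2 s: v starts 3 cm/s; Δx = 3·2 + ½·6·2² = 18 cm; v ends 15 cm/s.
2–6 s: v starts 15 cm/s; Δx = 15·4 + ½·-6·4² = 12 cm; v ends -9 cm/s.
6–11 s: v starts -9 cm/s; Δx = -9·5 + ½·-3·5² = -82.5 cm; v ends -24 cm/s.
11–14 s: v starts -24 cm/s; Δx = -24·3 + ½·6·3² = -45 cm; v ends -6 cm/s.
x(14) = 6 + Σ Δx = -91.5 cm.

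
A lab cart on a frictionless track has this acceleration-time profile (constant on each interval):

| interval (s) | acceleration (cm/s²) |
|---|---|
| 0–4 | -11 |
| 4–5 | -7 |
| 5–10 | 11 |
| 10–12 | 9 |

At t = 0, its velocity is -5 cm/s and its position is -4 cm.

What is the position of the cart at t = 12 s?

On each constant-a segment, Δv = aΔt and Δx = v₀Δt + ½aΔt²; chain segment to segment.
0–4 s: v starts -5 cm/s; Δx = -5·4 + ½·-11·4² = -108 cm; v ends -49 cm/s.
4–5 s: v starts -49 cm/s; Δx = -49·1 + ½·-7·1² = -52.5 cm; v ends -56 cm/s.
5–10 s: v starts -56 cm/s; Δx = -56·5 + ½·11·5² = -142.5 cm; v ends -1 cm/s.
10–12 s: v starts -1 cm/s; Δx = -1·2 + ½·9·2² = 16 cm; v ends 17 cm/s.
x(12) = -4 + Σ Δx = -291 cm.

-291 cm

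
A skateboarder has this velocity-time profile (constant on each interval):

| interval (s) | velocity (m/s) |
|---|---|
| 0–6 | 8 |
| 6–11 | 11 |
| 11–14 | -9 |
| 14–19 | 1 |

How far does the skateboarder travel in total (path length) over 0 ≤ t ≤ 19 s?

Total distance travelled is ∫|v| dt — sum the magnitudes of each area piece.
0–6 s: |8| × 6 = 48 m
6–11 s: |11| × 5 = 55 m
11–14 s: |-9| × 3 = 27 m
14–19 s: |1| × 5 = 5 m
Total distance = 135 m

135 m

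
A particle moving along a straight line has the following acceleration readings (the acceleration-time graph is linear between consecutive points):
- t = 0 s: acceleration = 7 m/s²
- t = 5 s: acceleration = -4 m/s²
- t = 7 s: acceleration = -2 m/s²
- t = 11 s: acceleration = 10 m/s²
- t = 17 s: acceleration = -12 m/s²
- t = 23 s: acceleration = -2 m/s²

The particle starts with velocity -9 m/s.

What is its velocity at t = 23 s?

Δv equals the area under the a-t graph; then v = v₀ + Δv.
0–5 s: ½(7 + -4)(5) = 7.5 m/s
5–7 s: ½(-4 + -2)(2) = -6 m/s
7–11 s: ½(-2 + 10)(4) = 16 m/s
11–17 s: ½(10 + -12)(6) = -6 m/s
17–23 s: ½(-12 + -2)(6) = -42 m/s
Δv = -30.5 m/s, so v(23) = -9 + (-30.5) = -39.5 m/s.

-39.5 m/s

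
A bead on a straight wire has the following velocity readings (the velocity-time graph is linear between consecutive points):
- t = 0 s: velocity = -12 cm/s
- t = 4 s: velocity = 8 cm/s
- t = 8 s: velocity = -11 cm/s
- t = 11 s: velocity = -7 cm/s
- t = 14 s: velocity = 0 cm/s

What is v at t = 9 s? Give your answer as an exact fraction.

On 8–11 s the graph is linear from -11 to -7 cm/s: v(9) = -11 + (-7 − -11)·(9 − 8)/(11 − 8) = -29/3 cm/s.

-29/3 cm/s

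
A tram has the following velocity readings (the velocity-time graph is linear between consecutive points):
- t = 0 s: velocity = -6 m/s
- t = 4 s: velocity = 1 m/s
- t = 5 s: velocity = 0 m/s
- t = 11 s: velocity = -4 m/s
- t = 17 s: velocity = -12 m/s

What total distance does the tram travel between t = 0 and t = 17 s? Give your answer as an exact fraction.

Distance (not displacement) is the total path length: add the absolute areas under v-t.
0–4 s: v = 0 at t = 24/7 s; triangle areas 72/7 + 2/7 = 74/7 m
4–5 s: |½(1 + 0)(1)| = 0.5 m
5–11 s: |½(0 + -4)(6)| = 12 m
11–17 s: |½(-4 + -12)(6)| = 48 m
Total distance = 995/14 m

995/14 m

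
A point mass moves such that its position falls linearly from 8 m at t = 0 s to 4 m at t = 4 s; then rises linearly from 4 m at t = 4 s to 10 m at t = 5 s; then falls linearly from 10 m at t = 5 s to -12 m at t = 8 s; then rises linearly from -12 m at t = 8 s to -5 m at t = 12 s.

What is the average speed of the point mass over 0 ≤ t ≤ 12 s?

3.25 m/s

Average speed = (total path length)/(elapsed time); on a piecewise-linear x-t graph the path length is Σ|Δx|.
0–4 s: |Δx| = |4 − 8| = 4 m
4–5 s: |Δx| = |10 − 4| = 6 m
5–8 s: |Δx| = |-12 − 10| = 22 m
8–12 s: |Δx| = |-5 − -12| = 7 m
Total path = 39 m; average speed = 39/12 = 3.25 m/s.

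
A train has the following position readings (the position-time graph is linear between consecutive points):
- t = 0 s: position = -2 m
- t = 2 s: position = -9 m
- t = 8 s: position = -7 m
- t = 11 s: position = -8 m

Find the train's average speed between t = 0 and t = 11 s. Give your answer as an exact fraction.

10/11 m/s

Average speed = (total path length)/(elapsed time); on a piecewise-linear x-t graph the path length is Σ|Δx|.
0–2 s: |Δx| = |-9 − -2| = 7 m
2–8 s: |Δx| = |-7 − -9| = 2 m
8–11 s: |Δx| = |-8 − -7| = 1 m
Total path = 10 m; average speed = 10/11 = 10/11 m/s.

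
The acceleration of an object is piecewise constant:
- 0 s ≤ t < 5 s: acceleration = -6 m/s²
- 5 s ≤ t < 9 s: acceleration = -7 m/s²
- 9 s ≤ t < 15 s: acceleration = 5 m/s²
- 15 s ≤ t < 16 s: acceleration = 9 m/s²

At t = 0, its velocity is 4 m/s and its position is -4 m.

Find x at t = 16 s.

-472.5 m

On each constant-a segment, Δv = aΔt and Δx = v₀Δt + ½aΔt²; chain segment to segment.
0–5 s: v starts 4 m/s; Δx = 4·5 + ½·-6·5² = -55 m; v ends -26 m/s.
5–9 s: v starts -26 m/s; Δx = -26·4 + ½·-7·4² = -160 m; v ends -54 m/s.
9–15 s: v starts -54 m/s; Δx = -54·6 + ½·5·6² = -234 m; v ends -24 m/s.
15–16 s: v starts -24 m/s; Δx = -24·1 + ½·9·1² = -19.5 m; v ends -15 m/s.
x(16) = -4 + Σ Δx = -472.5 m.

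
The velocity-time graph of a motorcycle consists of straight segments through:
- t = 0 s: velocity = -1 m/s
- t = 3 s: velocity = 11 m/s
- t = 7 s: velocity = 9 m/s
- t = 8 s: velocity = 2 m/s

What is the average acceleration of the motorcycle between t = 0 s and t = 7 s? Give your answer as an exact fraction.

Average acceleration = Δv/Δt = (9 − -1)/(7 − 0) = 10/7 m/s².

10/7 m/s²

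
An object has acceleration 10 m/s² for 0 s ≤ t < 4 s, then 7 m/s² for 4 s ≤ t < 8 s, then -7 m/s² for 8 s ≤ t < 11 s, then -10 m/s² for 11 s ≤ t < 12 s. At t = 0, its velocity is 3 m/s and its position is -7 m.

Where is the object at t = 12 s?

On each constant-a segment, Δv = aΔt and Δx = v₀Δt + ½aΔt²; chain segment to segment.
0–4 s: v starts 3 m/s; Δx = 3·4 + ½·10·4² = 92 m; v ends 43 m/s.
4–8 s: v starts 43 m/s; Δx = 43·4 + ½·7·4² = 228 m; v ends 71 m/s.
8–11 s: v starts 71 m/s; Δx = 71·3 + ½·-7·3² = 181.5 m; v ends 50 m/s.
11–12 s: v starts 50 m/s; Δx = 50·1 + ½·-10·1² = 45 m; v ends 40 m/s.
x(12) = -7 + Σ Δx = 539.5 m.

539.5 m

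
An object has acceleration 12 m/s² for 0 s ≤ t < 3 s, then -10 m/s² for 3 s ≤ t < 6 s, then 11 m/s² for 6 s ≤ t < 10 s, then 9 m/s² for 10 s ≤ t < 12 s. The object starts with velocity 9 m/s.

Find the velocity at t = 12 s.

Δv equals the area under the a-t graph; then v = v₀ + Δv.
0–3 s: 12 × 3 = 36 m/s
3–6 s: -10 × 3 = -30 m/s
6–10 s: 11 × 4 = 44 m/s
10–12 s: 9 × 2 = 18 m/s
Δv = 68 m/s, so v(12) = 9 + (68) = 77 m/s.

77 m/s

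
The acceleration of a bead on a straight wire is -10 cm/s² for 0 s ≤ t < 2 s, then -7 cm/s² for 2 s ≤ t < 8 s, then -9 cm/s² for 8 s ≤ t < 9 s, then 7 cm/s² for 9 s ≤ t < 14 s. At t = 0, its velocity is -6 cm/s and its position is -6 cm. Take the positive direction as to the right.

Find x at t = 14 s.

On each constant-a segment, Δv = aΔt and Δx = v₀Δt + ½aΔt²; chain segment to segment.
0–2 s: v starts -6 cm/s; Δx = -6·2 + ½·-10·2² = -32 cm; v ends -26 cm/s.
2–8 s: v starts -26 cm/s; Δx = -26·6 + ½·-7·6² = -282 cm; v ends -68 cm/s.
8–9 s: v starts -68 cm/s; Δx = -68·1 + ½·-9·1² = -72.5 cm; v ends -77 cm/s.
9–14 s: v starts -77 cm/s; Δx = -77·5 + ½·7·5² = -297.5 cm; v ends -42 cm/s.
x(14) = -6 + Σ Δx = -690 cm.

-690 cm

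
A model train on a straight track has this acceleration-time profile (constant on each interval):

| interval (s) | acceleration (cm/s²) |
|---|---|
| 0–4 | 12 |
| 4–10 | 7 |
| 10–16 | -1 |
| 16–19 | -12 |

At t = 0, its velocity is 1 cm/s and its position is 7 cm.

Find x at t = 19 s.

1256 cm

On each constant-a segment, Δv = aΔt and Δx = v₀Δt + ½aΔt²; chain segment to segment.
0–4 s: v starts 1 cm/s; Δx = 1·4 + ½·12·4² = 100 cm; v ends 49 cm/s.
4–10 s: v starts 49 cm/s; Δx = 49·6 + ½·7·6² = 420 cm; v ends 91 cm/s.
10–16 s: v starts 91 cm/s; Δx = 91·6 + ½·-1·6² = 528 cm; v ends 85 cm/s.
16–19 s: v starts 85 cm/s; Δx = 85·3 + ½·-12·3² = 201 cm; v ends 49 cm/s.
x(19) = 7 + Σ Δx = 1256 cm.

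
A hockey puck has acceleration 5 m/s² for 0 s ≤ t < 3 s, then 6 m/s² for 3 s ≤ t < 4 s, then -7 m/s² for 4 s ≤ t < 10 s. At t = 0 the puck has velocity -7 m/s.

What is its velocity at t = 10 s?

-28 m/s

Δv equals the area under the a-t graph; then v = v₀ + Δv.
0–3 s: 5 × 3 = 15 m/s
3–4 s: 6 × 1 = 6 m/s
4–10 s: -7 × 6 = -42 m/s
Δv = -21 m/s, so v(10) = -7 + (-21) = -28 m/s.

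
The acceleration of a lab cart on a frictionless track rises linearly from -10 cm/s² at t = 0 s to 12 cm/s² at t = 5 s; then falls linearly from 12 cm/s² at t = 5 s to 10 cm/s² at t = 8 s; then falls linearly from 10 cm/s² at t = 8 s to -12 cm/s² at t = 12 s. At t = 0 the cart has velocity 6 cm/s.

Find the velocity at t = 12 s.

Δv equals the area under the a-t graph; then v = v₀ + Δv.
0–5 s: ½(-10 + 12)(5) = 5 cm/s
5–8 s: ½(12 + 10)(3) = 33 cm/s
8–12 s: ½(10 + -12)(4) = -4 cm/s
Δv = 34 cm/s, so v(12) = 6 + (34) = 40 cm/s.

40 cm/s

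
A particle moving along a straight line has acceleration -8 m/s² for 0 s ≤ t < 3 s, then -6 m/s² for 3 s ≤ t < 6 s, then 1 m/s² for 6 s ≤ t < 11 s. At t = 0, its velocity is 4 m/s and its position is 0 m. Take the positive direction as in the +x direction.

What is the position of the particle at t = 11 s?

-288.5 m

On each constant-a segment, Δv = aΔt and Δx = v₀Δt + ½aΔt²; chain segment to segment.
0–3 s: v starts 4 m/s; Δx = 4·3 + ½·-8·3² = -24 m; v ends -20 m/s.
3–6 s: v starts -20 m/s; Δx = -20·3 + ½·-6·3² = -87 m; v ends -38 m/s.
6–11 s: v starts -38 m/s; Δx = -38·5 + ½·1·5² = -177.5 m; v ends -33 m/s.
x(11) = 0 + Σ Δx = -288.5 m.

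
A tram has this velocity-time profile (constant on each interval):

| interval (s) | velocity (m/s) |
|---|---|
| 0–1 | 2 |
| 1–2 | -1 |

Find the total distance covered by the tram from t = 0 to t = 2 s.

3 m

Total distance travelled is ∫|v| dt — sum the magnitudes of each area piece.
0–1 s: |2| × 1 = 2 m
1–2 s: |-1| × 1 = 1 m
Total distance = 3 m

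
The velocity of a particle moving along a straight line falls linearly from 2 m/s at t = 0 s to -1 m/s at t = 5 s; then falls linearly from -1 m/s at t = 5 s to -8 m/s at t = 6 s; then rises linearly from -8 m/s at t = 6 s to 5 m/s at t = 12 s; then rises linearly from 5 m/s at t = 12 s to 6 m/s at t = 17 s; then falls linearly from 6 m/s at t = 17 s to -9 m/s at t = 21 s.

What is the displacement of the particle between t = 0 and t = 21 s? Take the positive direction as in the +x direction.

10.5 m

Net displacement equals the area under the velocity-time graph (areas below the axis count negative).
0–5 s: ½(2 + -1)(5) = 2.5 m
5–6 s: ½(-1 + -8)(1) = -4.5 m
6–12 s: ½(-8 + 5)(6) = -9 m
12–17 s: ½(5 + 6)(5) = 27.5 m
17–21 s: ½(6 + -9)(4) = -6 m
Net displacement = 10.5 m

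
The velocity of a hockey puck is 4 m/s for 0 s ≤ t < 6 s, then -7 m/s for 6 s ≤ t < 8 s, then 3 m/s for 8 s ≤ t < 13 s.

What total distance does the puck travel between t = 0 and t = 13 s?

53 m

Distance (not displacement) is the total path length: add the absolute areas under v-t.
0–6 s: |4| × 6 = 24 m
6–8 s: |-7| × 2 = 14 m
8–13 s: |3| × 5 = 15 m
Total distance = 53 m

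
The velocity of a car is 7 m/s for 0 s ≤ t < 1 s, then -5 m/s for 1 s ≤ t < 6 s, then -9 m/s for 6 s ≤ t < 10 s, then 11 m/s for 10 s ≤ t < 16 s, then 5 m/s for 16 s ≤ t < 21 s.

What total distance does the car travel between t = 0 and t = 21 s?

159 m

Total distance travelled is ∫|v| dt — sum the magnitudes of each area piece.
0–1 s: |7| × 1 = 7 m
1–6 s: |-5| × 5 = 25 m
6–10 s: |-9| × 4 = 36 m
10–16 s: |11| × 6 = 66 m
16–21 s: |5| × 5 = 25 m
Total distance = 159 m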